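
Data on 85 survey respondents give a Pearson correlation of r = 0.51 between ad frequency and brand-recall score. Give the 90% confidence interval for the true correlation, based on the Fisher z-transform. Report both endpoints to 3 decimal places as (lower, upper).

Fisher z: z_r = atanh(r) = ½·ln((1+0.51)/(1−0.51)) = 0.562730
SE(z) = 1/√(n−3) = 1/√82 = 0.110432
90% ⇒ z* = 1.645; margin = 1.645·0.110432 = 0.181661
CI on z-scale: (0.381069, 0.744391)
Back-transform: tanh(0.381069) = 0.363635, tanh(0.744391) = 0.631791

(0.364, 0.632)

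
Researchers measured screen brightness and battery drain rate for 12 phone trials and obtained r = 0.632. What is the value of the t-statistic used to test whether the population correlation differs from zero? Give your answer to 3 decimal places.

t = r·√(n−2) / √(1−r²) with r = 0.632, n = 12
  = 0.632·√10 / √(1 − 0.399424)
  = 0.632·3.162278 / 0.774968
  = 1.998560 / 0.774968 = 2.579

2.579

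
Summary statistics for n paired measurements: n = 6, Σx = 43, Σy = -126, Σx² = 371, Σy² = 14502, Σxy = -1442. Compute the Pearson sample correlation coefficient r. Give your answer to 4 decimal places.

-0.6245

S_xy = nΣxy − ΣxΣy = 6·(-1442) − 43·(-126) = -8652 − (-5418) = -3234
S_xx = nΣx² − (Σx)² = 6·371 − 43² = 2226 − 1849 = 377
S_yy = nΣy² − (Σy)² = 6·14502 − (-126)² = 87012 − 15876 = 71136
r = S_xy / √(S_xx·S_yy) = -3234 / √(377·71136) = -3234 / √26818272 = -3234 / 5178.6361 = -0.6245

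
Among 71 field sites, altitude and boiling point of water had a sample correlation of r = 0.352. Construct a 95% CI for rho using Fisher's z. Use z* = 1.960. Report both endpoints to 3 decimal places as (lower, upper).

(0.129, 0.541)

z_r = atanh(0.352) = 0.367725;  SE = 1/√(n−3) = 1/√68 = 0.121268
z-limits: 0.367725 ± 1.960·0.121268 = 0.367725 ± 0.237685 = [0.130040, 0.605410]
ρ-limits: (tanh 0.130040, tanh 0.605410) = (0.129, 0.541)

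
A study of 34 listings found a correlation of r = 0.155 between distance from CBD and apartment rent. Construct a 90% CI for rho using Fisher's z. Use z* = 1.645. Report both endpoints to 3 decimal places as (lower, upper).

z_r = atanh(0.155) = 0.156259;  SE = 1/√(n−3) = 1/√31 = 0.179605
z-limits: 0.156259 ± 1.645·0.179605 = 0.156259 ± 0.295450 = [-0.139191, 0.451709]
ρ-limits: (tanh -0.139191, tanh 0.451709) = (-0.138, 0.423)

(-0.138, 0.423)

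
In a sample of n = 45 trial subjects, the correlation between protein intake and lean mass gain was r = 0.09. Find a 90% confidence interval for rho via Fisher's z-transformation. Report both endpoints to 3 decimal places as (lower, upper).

(-0.162, 0.331)

Fisher z: z_r = atanh(r) = ½·ln((1+0.09)/(1−0.09)) = 0.090244
SE(z) = 1/√(n−3) = 1/√42 = 0.154303
90% ⇒ z* = 1.645; margin = 1.645·0.154303 = 0.253828
CI on z-scale: (-0.163584, 0.344072)
Back-transform: tanh(-0.163584) = -0.162140, tanh(0.344072) = 0.331108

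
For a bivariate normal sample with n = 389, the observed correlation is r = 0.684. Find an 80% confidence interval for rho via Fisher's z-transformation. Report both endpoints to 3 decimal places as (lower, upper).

z_r = atanh(0.684) = 0.836592;  SE = 1/√(n−3) = 1/√386 = 0.050899
z-limits: 0.836592 ± 1.282·0.050899 = 0.836592 ± 0.065253 = [0.771339, 0.901845]
ρ-limits: (tanh 0.771339, tanh 0.901845) = (0.648, 0.717)

(0.648, 0.717)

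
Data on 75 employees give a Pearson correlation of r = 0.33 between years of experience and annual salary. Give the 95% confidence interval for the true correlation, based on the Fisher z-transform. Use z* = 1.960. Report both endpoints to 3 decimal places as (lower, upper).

Fisher z: z_r = atanh(r) = ½·ln((1+0.33)/(1−0.33)) = 0.342828
SE(z) = 1/√(n−3) = 1/√72 = 0.117851
95% ⇒ z* = 1.960; margin = 1.960·0.117851 = 0.230988
CI on z-scale: (0.111840, 0.573816)
Back-transform: tanh(0.111840) = 0.111376, tanh(0.573816) = 0.518156

(0.111, 0.518)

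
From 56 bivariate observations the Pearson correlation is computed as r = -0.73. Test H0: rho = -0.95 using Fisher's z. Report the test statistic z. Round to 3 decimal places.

6.574

Fisher z: atanh(-0.73) = -0.928727, atanh(-0.95) = -1.831781
z = (z_r − z_0)·√(n−3) = (-0.928727 − (-1.831781))·√53 = 0.903054 · 7.280110 = 6.574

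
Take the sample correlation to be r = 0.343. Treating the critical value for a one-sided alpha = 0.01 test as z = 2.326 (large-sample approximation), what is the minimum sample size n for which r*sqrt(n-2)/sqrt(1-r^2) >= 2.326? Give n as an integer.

43

r√(n−2)/√(1−r²) ≥ 2.326  ⇔  n−2 ≥ (2.326)²·(1−r²)/r²
(1−r²)/r² = (1−0.117649)/0.117649 = 7.4999
n ≥ 2 + 5.410276·7.4999 = 2 + 40.5765 = 42.5765
⌈42.5765⌉ = 43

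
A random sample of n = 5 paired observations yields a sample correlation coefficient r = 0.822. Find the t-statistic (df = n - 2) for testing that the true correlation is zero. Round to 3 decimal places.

2.500

t = r·√(n−2) / √(1−r²) with r = 0.822, n = 5
  = 0.822·√3 / √(1 − 0.675684)
  = 0.822·1.732051 / 0.569487
  = 1.423746 / 0.569487 = 2.500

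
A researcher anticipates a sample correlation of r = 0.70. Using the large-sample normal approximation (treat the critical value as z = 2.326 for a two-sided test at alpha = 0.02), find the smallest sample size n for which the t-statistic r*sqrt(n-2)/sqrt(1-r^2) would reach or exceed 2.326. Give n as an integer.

r√(n−2)/√(1−r²) ≥ 2.326  ⇔  n−2 ≥ (2.326)²·(1−r²)/r²
(1−r²)/r² = (1−0.4900)/0.4900 = 1.0408
n ≥ 2 + 5.410276·1.0408 = 2 + 5.6310 = 7.6310
⌈7.6310⌉ = 8

8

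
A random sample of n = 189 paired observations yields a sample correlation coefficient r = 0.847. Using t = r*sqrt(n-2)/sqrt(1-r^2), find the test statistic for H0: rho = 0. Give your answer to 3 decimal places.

21.788

t = r·√(n−2) / √(1−r²) with r = 0.847, n = 189
  = 0.847·√187 / √(1 − 0.717409)
  = 0.847·13.674794 / 0.531593
  = 11.582551 / 0.531593 = 21.788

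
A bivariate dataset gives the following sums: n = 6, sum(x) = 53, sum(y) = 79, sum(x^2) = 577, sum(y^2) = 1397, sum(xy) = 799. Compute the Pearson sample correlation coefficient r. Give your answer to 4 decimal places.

0.5134

S_xy = nΣxy − ΣxΣy = 6·799 − 53·79 = 4794 − 4187 = 607
S_xx = nΣx² − (Σx)² = 6·577 − 53² = 3462 − 2809 = 653
S_yy = nΣy² − (Σy)² = 6·1397 − 79² = 8382 − 6241 = 2141
r = S_xy / √(S_xx·S_yy) = 607 / √(653·2141) = 607 / √1398073 = 607 / 1182.4014 = 0.5134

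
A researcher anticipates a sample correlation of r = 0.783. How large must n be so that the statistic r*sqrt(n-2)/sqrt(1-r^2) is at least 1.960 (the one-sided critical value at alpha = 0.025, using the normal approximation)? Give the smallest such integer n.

5

Need r·√(n−2)/√(1−r²) ≥ 1.960
√(n−2) ≥ 1.960·√(1−0.613089) / 0.783 = 1.960·0.622022 / 0.783 = 1.5570
n−2 ≥ 2.4242  ⇒  n ≥ 4.4242
Smallest integer n = 5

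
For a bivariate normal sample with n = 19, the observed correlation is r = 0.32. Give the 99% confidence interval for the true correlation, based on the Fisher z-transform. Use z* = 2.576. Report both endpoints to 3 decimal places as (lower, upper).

Fisher z: z_r = atanh(r) = ½·ln((1+0.32)/(1−0.32)) = 0.331647
SE(z) = 1/√(n−3) = 1/√16 = 0.250000
99% ⇒ z* = 2.576; margin = 2.576·0.250000 = 0.644000
CI on z-scale: (-0.312353, 0.975647)
Back-transform: tanh(-0.312353) = -0.302576, tanh(0.975647) = 0.751175

(-0.303, 0.751)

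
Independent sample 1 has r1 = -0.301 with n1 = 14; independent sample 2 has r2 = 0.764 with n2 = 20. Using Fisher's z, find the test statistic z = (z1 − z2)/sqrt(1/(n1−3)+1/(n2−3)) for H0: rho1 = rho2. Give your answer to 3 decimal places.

z1 = atanh(-0.301) = -0.310619,  z2 = atanh(0.764) = 1.005754
SE = √(1/(n1−3) + 1/(n2−3)) = √(1/11 + 1/17) = √(0.0909091 + 0.0588235) = √0.1497326 = 0.386953
z = (z1 − z2)/SE = (-0.310619 − 1.005754) / 0.386953 = -1.316373 / 0.386953 = -3.402

-3.402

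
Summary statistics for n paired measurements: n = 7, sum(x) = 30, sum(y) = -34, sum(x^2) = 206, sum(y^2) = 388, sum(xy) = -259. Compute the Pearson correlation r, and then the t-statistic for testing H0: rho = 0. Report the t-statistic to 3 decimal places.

-3.809

S_xy = nΣxy − ΣxΣy = 7·(-259) − 30·(-34) = -1813 − (-1020) = -793
S_xx = nΣx² − (Σx)² = 7·206 − 30² = 1442 − 900 = 542
S_yy = nΣy² − (Σy)² = 7·388 − (-34)² = 2716 − 1156 = 1560
r = S_xy / √(S_xx·S_yy) = -793 / √(542·1560) = -793 / √845520 = -793 / 919.5216 = -0.8624
t = r·√(n−2)/√(1−r²) = -0.8624·√5 / √(1−0.743734) = -1.928385 / 0.506227 = -3.809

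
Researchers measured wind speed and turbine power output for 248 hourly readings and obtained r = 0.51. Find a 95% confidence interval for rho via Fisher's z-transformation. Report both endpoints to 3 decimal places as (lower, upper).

(0.412, 0.597)

z_r = atanh(0.51) = 0.562730;  SE = 1/√(n−3) = 1/√245 = 0.063888
z-limits: 0.562730 ± 1.960·0.063888 = 0.562730 ± 0.125220 = [0.437510, 0.687950]
ρ-limits: (tanh 0.437510, tanh 0.687950) = (0.412, 0.597)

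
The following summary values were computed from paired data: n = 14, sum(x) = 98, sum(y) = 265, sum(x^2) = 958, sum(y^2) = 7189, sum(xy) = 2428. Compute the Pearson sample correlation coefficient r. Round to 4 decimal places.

0.7453

S_xy = nΣxy − ΣxΣy = 14·2428 − 98·265 = 33992 − 25970 = 8022
S_xx = nΣx² − (Σx)² = 14·958 − 98² = 13412 − 9604 = 3808
S_yy = nΣy² − (Σy)² = 14·7189 − 265² = 100646 − 70225 = 30421
r = S_xy / √(S_xx·S_yy) = 8022 / √(3808·30421) = 8022 / √115843168 = 8022 / 10763.0464 = 0.7453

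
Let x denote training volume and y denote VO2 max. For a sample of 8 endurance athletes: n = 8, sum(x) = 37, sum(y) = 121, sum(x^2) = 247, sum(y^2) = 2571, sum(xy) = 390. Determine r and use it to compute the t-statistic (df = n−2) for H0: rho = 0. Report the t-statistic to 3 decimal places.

-2.508

S_xy = nΣxy − ΣxΣy = 8·390 − 37·121 = 3120 − 4477 = -1357
S_xx = nΣx² − (Σx)² = 8·247 − 37² = 1976 − 1369 = 607
S_yy = nΣy² − (Σy)² = 8·2571 − 121² = 20568 − 14641 = 5927
r = S_xy / √(S_xx·S_yy) = -1357 / √(607·5927) = -1357 / √3597689 = -1357 / 1896.7575 = -0.7154
t = r·√(n−2)/√(1−r²) = -0.7154·√6 / √(1−0.511797) = -1.752365 / 0.698715 = -2.508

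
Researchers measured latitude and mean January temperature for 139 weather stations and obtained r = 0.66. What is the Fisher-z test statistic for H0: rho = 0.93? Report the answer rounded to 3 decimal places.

-10.094

z_r = atanh(0.66) = 0.792814,  z_0 = atanh(0.93) = 1.658390
SE = 1/√(n−3) = 1/√136 = 0.085749
z = (z_r − z_0)/SE = (0.792814 − 1.658390) / 0.085749 = -0.865576 / 0.085749 = -10.094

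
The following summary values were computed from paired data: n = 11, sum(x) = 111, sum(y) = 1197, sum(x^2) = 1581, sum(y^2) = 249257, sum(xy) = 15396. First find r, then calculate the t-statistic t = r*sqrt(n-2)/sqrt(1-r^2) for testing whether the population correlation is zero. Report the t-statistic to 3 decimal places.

S_xy = nΣxy − ΣxΣy = 11·15396 − 111·1197 = 169356 − 132867 = 36489
S_xx = nΣx² − (Σx)² = 11·1581 − 111² = 17391 − 12321 = 5070
S_yy = nΣy² − (Σy)² = 11·249257 − 1197² = 2741827 − 1432809 = 1309018
r = S_xy / √(S_xx·S_yy) = 36489 / √(5070·1309018) = 36489 / √6636721260 = 36489 / 81466.0743 = 0.4479
t = r·√(n−2)/√(1−r²) = 0.4479·√9 / √(1−0.200614) = 1.343700 / 0.894084 = 1.503

1.503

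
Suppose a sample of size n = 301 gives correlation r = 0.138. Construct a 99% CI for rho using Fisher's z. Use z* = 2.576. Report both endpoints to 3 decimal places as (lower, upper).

Fisher z: z_r = atanh(r) = ½·ln((1+0.138)/(1−0.138)) = 0.138886
SE(z) = 1/√(n−3) = 1/√298 = 0.057928
99% ⇒ z* = 2.576; margin = 2.576·0.057928 = 0.149223
CI on z-scale: (-0.010337, 0.288109)
Back-transform: tanh(-0.010337) = -0.010337, tanh(0.288109) = 0.280393

(-0.010, 0.280)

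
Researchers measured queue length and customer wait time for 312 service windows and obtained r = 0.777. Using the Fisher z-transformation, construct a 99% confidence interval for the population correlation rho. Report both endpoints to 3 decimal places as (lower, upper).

(0.712, 0.829)

z_r = atanh(0.777) = 1.037755;  SE = 1/√(n−3) = 1/√309 = 0.056888
z-limits: 1.037755 ± 2.576·0.056888 = 1.037755 ± 0.146543 = [0.891212, 1.184298]
ρ-limits: (tanh 0.891212, tanh 1.184298) = (0.712, 0.829)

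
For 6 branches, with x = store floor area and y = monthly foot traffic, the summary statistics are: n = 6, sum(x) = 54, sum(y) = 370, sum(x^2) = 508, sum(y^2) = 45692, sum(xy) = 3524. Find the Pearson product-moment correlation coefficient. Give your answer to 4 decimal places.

S_xy = nΣxy − ΣxΣy = 6·3524 − 54·370 = 21144 − 19980 = 1164
S_xx = nΣx² − (Σx)² = 6·508 − 54² = 3048 − 2916 = 132
S_yy = nΣy² − (Σy)² = 6·45692 − 370² = 274152 − 136900 = 137252
r = S_xy / √(S_xx·S_yy) = 1164 / √(132·137252) = 1164 / √18117264 = 1164 / 4256.4379 = 0.2735

0.2735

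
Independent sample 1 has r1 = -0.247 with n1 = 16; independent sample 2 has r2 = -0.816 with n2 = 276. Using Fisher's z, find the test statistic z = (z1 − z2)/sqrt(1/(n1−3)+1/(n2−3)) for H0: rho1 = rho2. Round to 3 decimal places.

Fisher z-transforms: z1 = atanh(-0.247) = -0.252215, z2 = atanh(-0.816) = -1.144728; difference d = 0.892513
Var(d) = 1/13 + 1/273 = 0.0769231 + 0.0036630 = 0.0805861
z = d/√Var(d) = 0.892513 / √0.0805861 = 0.892513 / 0.283877 = 3.144

3.144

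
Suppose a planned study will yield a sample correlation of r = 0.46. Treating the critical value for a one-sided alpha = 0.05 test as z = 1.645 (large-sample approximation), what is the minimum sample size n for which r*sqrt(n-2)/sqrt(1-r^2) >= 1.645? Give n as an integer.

13

r√(n−2)/√(1−r²) ≥ 1.645  ⇔  n−2 ≥ (1.645)²·(1−r²)/r²
(1−r²)/r² = (1−0.2116)/0.2116 = 3.7259
n ≥ 2 + 2.706025·3.7259 = 2 + 10.0824 = 12.0824
⌈12.0824⌉ = 13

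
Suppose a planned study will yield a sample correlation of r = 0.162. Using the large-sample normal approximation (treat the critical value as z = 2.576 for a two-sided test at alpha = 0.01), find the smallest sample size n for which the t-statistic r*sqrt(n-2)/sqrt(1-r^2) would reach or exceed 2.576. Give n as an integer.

249

Need r·√(n−2)/√(1−r²) ≥ 2.576
√(n−2) ≥ 2.576·√(1−0.026244) / 0.162 = 2.576·0.986791 / 0.162 = 15.6912
n−2 ≥ 246.2138  ⇒  n ≥ 248.2138
Smallest integer n = 249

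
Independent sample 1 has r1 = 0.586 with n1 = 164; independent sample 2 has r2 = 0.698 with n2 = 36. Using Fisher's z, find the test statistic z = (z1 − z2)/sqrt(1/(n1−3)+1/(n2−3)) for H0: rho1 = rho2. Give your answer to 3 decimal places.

z1 = atanh(0.586) = 0.671552,  z2 = atanh(0.698) = 0.863390
SE = √(1/(n1−3) + 1/(n2−3)) = √(1/161 + 1/33) = √(0.0062112 + 0.0303030) = √0.0365142 = 0.191087
z = (z1 − z2)/SE = (0.671552 − 0.863390) / 0.191087 = -0.191838 / 0.191087 = -1.004

-1.004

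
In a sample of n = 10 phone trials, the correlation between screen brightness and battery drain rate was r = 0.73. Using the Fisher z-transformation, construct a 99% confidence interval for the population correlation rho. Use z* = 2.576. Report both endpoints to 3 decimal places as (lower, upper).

z_r = atanh(0.73) = 0.928727;  SE = 1/√(n−3) = 1/√7 = 0.377964
z-limits: 0.928727 ± 2.576·0.377964 = 0.928727 ± 0.973635 = [-0.044908, 1.902362]
ρ-limits: (tanh -0.044908, tanh 1.902362) = (-0.045, 0.956)

(-0.045, 0.956)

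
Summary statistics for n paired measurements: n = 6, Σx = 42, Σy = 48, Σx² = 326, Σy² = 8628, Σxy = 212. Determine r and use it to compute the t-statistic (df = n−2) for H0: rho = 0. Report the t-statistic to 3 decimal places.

-0.498

S_xy = nΣxy − ΣxΣy = 6·212 − 42·48 = 1272 − 2016 = -744
S_xx = nΣx² − (Σx)² = 6·326 − 42² = 1956 − 1764 = 192
S_yy = nΣy² − (Σy)² = 6·8628 − 48² = 51768 − 2304 = 49464
r = S_xy / √(S_xx·S_yy) = -744 / √(192·49464) = -744 / √9497088 = -744 / 3081.7346 = -0.2414
t = r·√(n−2)/√(1−r²) = -0.2414·√4 / √(1−0.058274) = -0.482800 / 0.970426 = -0.498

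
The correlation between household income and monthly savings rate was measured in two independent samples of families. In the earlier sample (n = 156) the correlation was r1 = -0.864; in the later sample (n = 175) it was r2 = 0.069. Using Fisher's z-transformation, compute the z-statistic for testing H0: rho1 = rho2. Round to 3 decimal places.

-12.400

z1 = atanh(-0.864) = -1.308913,  z2 = atanh(0.069) = 0.069110
SE = √(1/(n1−3) + 1/(n2−3)) = √(1/153 + 1/172) = √(0.0065359 + 0.0058140) = √0.0123499 = 0.111130
z = (z1 − z2)/SE = (-1.308913 − 0.069110) / 0.111130 = -1.378023 / 0.111130 = -12.400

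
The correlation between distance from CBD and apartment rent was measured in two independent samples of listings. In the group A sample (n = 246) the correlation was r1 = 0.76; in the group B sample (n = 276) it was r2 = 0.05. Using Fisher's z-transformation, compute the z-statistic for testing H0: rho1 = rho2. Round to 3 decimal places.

10.728

z1 = atanh(0.76) = 0.996215,  z2 = atanh(0.05) = 0.050042
SE = √(1/(n1−3) + 1/(n2−3)) = √(1/243 + 1/273) = √(0.0041152 + 0.0036630) = √0.0077782 = 0.088194
z = (z1 − z2)/SE = (0.996215 − 0.050042) / 0.088194 = 0.946173 / 0.088194 = 10.728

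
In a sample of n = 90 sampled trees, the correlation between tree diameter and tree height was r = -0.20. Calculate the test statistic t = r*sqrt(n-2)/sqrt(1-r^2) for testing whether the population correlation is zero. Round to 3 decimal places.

-1.915

1 − r² = 1 − 0.0400 = 0.9600;  √(1−r²) = 0.979796
√(n−2) = √88 = 9.380832
t = r·√(n−2)/√(1−r²) = -0.20 · 9.380832 / 0.979796 = -1.915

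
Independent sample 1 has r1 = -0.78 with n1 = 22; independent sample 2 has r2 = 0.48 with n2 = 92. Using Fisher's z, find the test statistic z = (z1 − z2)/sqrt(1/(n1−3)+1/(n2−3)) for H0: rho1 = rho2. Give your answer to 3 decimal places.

z1 = atanh(-0.78) = -1.045371,  z2 = atanh(0.48) = 0.522984
SE = √(1/(n1−3) + 1/(n2−3)) = √(1/19 + 1/89) = √(0.0526316 + 0.0112360) = √0.0638676 = 0.252720
z = (z1 − z2)/SE = (-1.045371 − 0.522984) / 0.252720 = -1.568355 / 0.252720 = -6.206

-6.206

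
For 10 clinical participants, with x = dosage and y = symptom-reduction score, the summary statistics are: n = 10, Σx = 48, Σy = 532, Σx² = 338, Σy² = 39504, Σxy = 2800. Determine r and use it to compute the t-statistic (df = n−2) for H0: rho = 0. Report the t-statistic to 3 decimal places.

0.651

S_xy = nΣxy − ΣxΣy = 10·2800 − 48·532 = 28000 − 25536 = 2464
S_xx = nΣx² − (Σx)² = 10·338 − 48² = 3380 − 2304 = 1076
S_yy = nΣy² − (Σy)² = 10·39504 − 532² = 395040 − 283024 = 112016
r = S_xy / √(S_xx·S_yy) = 2464 / √(1076·112016) = 2464 / √120529216 = 2464 / 10978.5799 = 0.2244
t = r·√(n−2)/√(1−r²) = 0.2244·√8 / √(1−0.050355) = 0.634699 / 0.974497 = 0.651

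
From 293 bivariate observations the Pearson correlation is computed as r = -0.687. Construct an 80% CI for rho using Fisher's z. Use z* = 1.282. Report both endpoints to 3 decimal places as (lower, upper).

(-0.725, -0.645)

z_r = atanh(-0.687) = -0.842252;  SE = 1/√(n−3) = 1/√290 = 0.058722
z-limits: -0.842252 ± 1.282·0.058722 = -0.842252 ± 0.075282 = [-0.917534, -0.766970]
ρ-limits: (tanh -0.917534, tanh -0.766970) = (-0.725, -0.645)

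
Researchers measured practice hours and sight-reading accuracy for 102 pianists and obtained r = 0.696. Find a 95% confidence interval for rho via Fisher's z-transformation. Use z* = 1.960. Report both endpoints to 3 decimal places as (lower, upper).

z_r = atanh(0.696) = 0.859500;  SE = 1/√(n−3) = 1/√99 = 0.100504
z-limits: 0.859500 ± 1.960·0.100504 = 0.859500 ± 0.196988 = [0.662512, 1.056488]
ρ-limits: (tanh 0.662512, tanh 1.056488) = (0.580, 0.784)

(0.580, 0.784)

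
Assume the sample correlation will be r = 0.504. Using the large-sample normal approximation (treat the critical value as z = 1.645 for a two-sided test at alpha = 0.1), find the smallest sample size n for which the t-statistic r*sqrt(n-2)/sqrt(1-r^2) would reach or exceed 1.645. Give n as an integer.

Need r·√(n−2)/√(1−r²) ≥ 1.645
√(n−2) ≥ 1.645·√(1−0.254016) / 0.504 = 1.645·0.863704 / 0.504 = 2.8190
n−2 ≥ 7.9468  ⇒  n ≥ 9.9468
Smallest integer n = 10

10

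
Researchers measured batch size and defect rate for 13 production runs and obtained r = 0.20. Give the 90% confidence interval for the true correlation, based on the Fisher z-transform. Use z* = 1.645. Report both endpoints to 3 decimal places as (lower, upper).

Fisher z: z_r = atanh(r) = ½·ln((1+0.20)/(1−0.20)) = 0.202733
SE(z) = 1/√(n−3) = 1/√10 = 0.316228
90% ⇒ z* = 1.645; margin = 1.645·0.316228 = 0.520195
CI on z-scale: (-0.317462, 0.722928)
Back-transform: tanh(-0.317462) = -0.307210, tanh(0.722928) = 0.618720

(-0.307, 0.619)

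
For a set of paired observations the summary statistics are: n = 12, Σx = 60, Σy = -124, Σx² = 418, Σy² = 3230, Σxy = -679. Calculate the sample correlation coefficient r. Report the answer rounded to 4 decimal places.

Numerator: nΣxy − (Σx)(Σy) = 12·(-679) − (60)(-124) = -708
Denominator: √[(nΣx²−(Σx)²)(nΣy²−(Σy)²)]
  nΣx²−(Σx)² = 12·418 − 3600 = 1416;  nΣy²−(Σy)² = 12·3230 − 15376 = 23384
  √(1416·23384) = √33111744 = 5754.2805
r = -708 / 5754.2805 = -0.1230

-0.1230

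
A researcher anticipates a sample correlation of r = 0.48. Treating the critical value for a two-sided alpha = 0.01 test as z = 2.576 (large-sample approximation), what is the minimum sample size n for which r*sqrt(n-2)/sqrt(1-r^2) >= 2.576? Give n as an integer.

25

r√(n−2)/√(1−r²) ≥ 2.576  ⇔  n−2 ≥ (2.576)²·(1−r²)/r²
(1−r²)/r² = (1−0.2304)/0.2304 = 3.3403
n ≥ 2 + 6.635776·3.3403 = 2 + 22.1655 = 24.1655
⌈24.1655⌉ = 25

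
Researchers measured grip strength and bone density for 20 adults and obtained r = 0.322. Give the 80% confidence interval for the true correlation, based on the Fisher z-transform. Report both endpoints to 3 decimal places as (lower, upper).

z_r = atanh(0.322) = 0.333877;  SE = 1/√(n−3) = 1/√17 = 0.242536
z-limits: 0.333877 ± 1.282·0.242536 = 0.333877 ± 0.310931 = [0.022946, 0.644808]
ρ-limits: (tanh 0.022946, tanh 0.644808) = (0.023, 0.568)

(0.023, 0.568)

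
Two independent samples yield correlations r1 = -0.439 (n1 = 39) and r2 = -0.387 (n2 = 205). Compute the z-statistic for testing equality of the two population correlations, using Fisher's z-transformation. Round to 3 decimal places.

-0.347

z1 = atanh(-0.439) = -0.470991,  z2 = atanh(-0.387) = -0.408267
SE = √(1/(n1−3) + 1/(n2−3)) = √(1/36 + 1/202) = √(0.0277778 + 0.0049505) = √0.0327283 = 0.180910
z = (z1 − z2)/SE = (-0.470991 − (-0.408267)) / 0.180910 = -0.062724 / 0.180910 = -0.347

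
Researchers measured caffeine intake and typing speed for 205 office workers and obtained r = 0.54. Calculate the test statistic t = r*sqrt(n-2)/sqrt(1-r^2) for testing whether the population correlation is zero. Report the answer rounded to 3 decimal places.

1 − r² = 1 − 0.2916 = 0.7084;  √(1−r²) = 0.841665
√(n−2) = √203 = 14.247807
t = r·√(n−2)/√(1−r²) = 0.54 · 14.247807 / 0.841665 = 9.141

9.141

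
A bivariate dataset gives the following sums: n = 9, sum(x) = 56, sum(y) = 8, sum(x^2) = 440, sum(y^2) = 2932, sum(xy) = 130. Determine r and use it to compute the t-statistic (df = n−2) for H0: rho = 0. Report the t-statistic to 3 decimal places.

0.415

Numerator: nΣxy − (Σx)(Σy) = 9·130 − (56)(8) = 722
Denominator: √[(nΣx²−(Σx)²)(nΣy²−(Σy)²)]
  nΣx²−(Σx)² = 9·440 − 3136 = 824;  nΣy²−(Σy)² = 9·2932 − 64 = 26324
  √(824·26324) = √21690976 = 4657.3572
r = 722 / 4657.3572 = 0.1550
t = r·√(n−2)/√(1−r²) = 0.1550·√7 / √(1−0.024025) = 0.410091 / 0.987914 = 0.415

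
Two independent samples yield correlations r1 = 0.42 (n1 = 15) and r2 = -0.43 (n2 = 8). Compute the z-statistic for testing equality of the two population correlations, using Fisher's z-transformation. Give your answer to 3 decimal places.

1.705

z1 = atanh(0.42) = 0.447692,  z2 = atanh(-0.43) = -0.459897
SE = √(1/(n1−3) + 1/(n2−3)) = √(1/12 + 1/5) = √(0.0833333 + 0.2000000) = √0.2833333 = 0.532291
z = (z1 − z2)/SE = (0.447692 − (-0.459897)) / 0.532291 = 0.907589 / 0.532291 = 1.705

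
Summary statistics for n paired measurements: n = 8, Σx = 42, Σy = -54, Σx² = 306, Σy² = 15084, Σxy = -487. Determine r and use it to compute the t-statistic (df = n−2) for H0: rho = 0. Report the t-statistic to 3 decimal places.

S_xy = nΣxy − ΣxΣy = 8·(-487) − 42·(-54) = -3896 − (-2268) = -1628
S_xx = nΣx² − (Σx)² = 8·306 − 42² = 2448 − 1764 = 684
S_yy = nΣy² − (Σy)² = 8·15084 − (-54)² = 120672 − 2916 = 117756
r = S_xy / √(S_xx·S_yy) = -1628 / √(684·117756) = -1628 / √80545104 = -1628 / 8974.6924 = -0.1814
t = r·√(n−2)/√(1−r²) = -0.1814·√6 / √(1−0.032906) = -0.444337 / 0.983409 = -0.452

-0.452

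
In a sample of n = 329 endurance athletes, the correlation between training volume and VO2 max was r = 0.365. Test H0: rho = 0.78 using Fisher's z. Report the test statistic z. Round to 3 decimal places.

z_r = atanh(0.365) = 0.382642,  z_0 = atanh(0.78) = 1.045371
SE = 1/√(n−3) = 1/√326 = 0.055385
z = (z_r − z_0)/SE = (0.382642 − 1.045371) / 0.055385 = -0.662729 / 0.055385 = -11.966

-11.966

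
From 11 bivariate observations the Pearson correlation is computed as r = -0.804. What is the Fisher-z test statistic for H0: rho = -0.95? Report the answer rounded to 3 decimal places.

2.042

Fisher z: atanh(-0.804) = -1.109824, atanh(-0.95) = -1.831781
z = (z_r − z_0)·√(n−3) = (-1.109824 − (-1.831781))·√8 = 0.721957 · 2.828427 = 2.042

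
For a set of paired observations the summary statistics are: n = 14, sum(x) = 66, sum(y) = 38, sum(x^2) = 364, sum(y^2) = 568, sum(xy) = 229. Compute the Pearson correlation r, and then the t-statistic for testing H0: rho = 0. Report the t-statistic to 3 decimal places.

1.162

Numerator: nΣxy − (Σx)(Σy) = 14·229 − (66)(38) = 698
Denominator: √[(nΣx²−(Σx)²)(nΣy²−(Σy)²)]
  nΣx²−(Σx)² = 14·364 − 4356 = 740;  nΣy²−(Σy)² = 14·568 − 1444 = 6508
  √(740·6508) = √4815920 = 2194.5204
r = 698 / 2194.5204 = 0.3181
t = r·√(n−2)/√(1−r²) = 0.3181·√12 / √(1−0.101188) = 1.101931 / 0.948057 = 1.162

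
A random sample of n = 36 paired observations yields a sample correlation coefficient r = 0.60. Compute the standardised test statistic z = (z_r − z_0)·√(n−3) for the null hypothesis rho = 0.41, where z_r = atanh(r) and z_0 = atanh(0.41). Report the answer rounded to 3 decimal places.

1.479

z_r = atanh(0.60) = 0.693147,  z_0 = atanh(0.41) = 0.435611
SE = 1/√(n−3) = 1/√33 = 0.174078
z = (z_r − z_0)/SE = (0.693147 − 0.435611) / 0.174078 = 0.257536 / 0.174078 = 1.479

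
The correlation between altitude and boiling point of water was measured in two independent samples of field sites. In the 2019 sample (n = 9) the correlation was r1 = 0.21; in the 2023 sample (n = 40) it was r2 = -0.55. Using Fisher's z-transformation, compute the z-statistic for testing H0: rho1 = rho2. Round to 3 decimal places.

1.889

Fisher z-transforms: z1 = atanh(0.21) = 0.213171, z2 = atanh(-0.55) = -0.618381; difference d = 0.831552
Var(d) = 1/6 + 1/37 = 0.1666667 + 0.0270270 = 0.1936937
z = d/√Var(d) = 0.831552 / √0.1936937 = 0.831552 / 0.440106 = 1.889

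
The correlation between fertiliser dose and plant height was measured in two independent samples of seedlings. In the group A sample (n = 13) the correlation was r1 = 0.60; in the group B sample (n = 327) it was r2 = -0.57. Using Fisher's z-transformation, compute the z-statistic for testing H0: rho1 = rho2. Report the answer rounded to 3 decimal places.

z1 = atanh(0.60) = 0.693147,  z2 = atanh(-0.57) = -0.647523
SE = √(1/(n1−3) + 1/(n2−3)) = √(1/10 + 1/324) = √(0.1000000 + 0.0030864) = √0.1030864 = 0.321071
z = (z1 − z2)/SE = (0.693147 − (-0.647523)) / 0.321071 = 1.340670 / 0.321071 = 4.176

4.176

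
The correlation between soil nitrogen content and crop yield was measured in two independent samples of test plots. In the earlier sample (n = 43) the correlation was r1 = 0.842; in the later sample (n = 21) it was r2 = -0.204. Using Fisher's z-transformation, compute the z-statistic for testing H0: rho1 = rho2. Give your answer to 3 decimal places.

5.056

Fisher z-transforms: z1 = atanh(0.842) = 1.228006, z2 = atanh(-0.204) = -0.206903; difference d = 1.434909
Var(d) = 1/40 + 1/18 = 0.0250000 + 0.0555556 = 0.0805556
z = d/√Var(d) = 1.434909 / √0.0805556 = 1.434909 / 0.283823 = 5.056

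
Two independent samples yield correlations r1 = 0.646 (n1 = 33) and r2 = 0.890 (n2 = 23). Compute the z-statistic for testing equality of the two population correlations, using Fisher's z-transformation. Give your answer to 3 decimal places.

Fisher z-transforms: z1 = atanh(0.646) = 0.768403, z2 = atanh(0.890) = 1.421926; difference d = -0.653523
Var(d) = 1/30 + 1/20 = 0.0333333 + 0.0500000 = 0.0833333
z = d/√Var(d) = -0.653523 / √0.0833333 = -0.653523 / 0.288675 = -2.264

-2.264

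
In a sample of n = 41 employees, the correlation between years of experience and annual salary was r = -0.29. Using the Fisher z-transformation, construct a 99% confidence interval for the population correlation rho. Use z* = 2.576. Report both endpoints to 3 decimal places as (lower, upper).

z_r = atanh(-0.29) = -0.298566;  SE = 1/√(n−3) = 1/√38 = 0.162221
z-limits: -0.298566 ± 2.576·0.162221 = -0.298566 ± 0.417881 = [-0.716447, 0.119315]
ρ-limits: (tanh -0.716447, tanh 0.119315) = (-0.615, 0.119)

(-0.615, 0.119)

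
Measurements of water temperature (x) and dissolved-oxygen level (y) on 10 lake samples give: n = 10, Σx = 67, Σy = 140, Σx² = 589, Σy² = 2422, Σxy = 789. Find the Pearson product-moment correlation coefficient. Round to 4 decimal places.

-0.5857

S_xy = nΣxy − ΣxΣy = 10·789 − 67·140 = 7890 − 9380 = -1490
S_xx = nΣx² − (Σx)² = 10·589 − 67² = 5890 − 4489 = 1401
S_yy = nΣy² − (Σy)² = 10·2422 − 140² = 24220 − 19600 = 4620
r = S_xy / √(S_xx·S_yy) = -1490 / √(1401·4620) = -1490 / √6472620 = -1490 / 2544.1344 = -0.5857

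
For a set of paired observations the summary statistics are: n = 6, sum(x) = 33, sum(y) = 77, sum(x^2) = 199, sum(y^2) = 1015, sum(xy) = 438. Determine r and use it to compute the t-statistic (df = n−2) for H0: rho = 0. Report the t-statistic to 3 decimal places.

Numerator: nΣxy − (Σx)(Σy) = 6·438 − (33)(77) = 87
Denominator: √[(nΣx²−(Σx)²)(nΣy²−(Σy)²)]
  nΣx²−(Σx)² = 6·199 − 1089 = 105;  nΣy²−(Σy)² = 6·1015 − 5929 = 161
  √(105·161) = √16905 = 130.0192
r = 87 / 130.0192 = 0.6691
t = r·√(n−2)/√(1−r²) = 0.6691·√4 / √(1−0.447695) = 1.338200 / 0.743172 = 1.801

1.801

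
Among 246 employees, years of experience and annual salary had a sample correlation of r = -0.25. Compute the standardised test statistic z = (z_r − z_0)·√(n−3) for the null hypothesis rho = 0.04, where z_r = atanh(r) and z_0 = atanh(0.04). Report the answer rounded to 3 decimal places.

-4.605

Fisher z: atanh(-0.25) = -0.255413, atanh(0.04) = 0.040021
z = (z_r − z_0)·√(n−3) = (-0.255413 − 0.040021)·√243 = -0.295434 · 15.588457 = -4.605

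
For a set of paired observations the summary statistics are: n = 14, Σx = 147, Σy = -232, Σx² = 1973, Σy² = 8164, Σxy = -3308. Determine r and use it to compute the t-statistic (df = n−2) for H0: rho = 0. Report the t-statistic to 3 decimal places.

Numerator: nΣxy − (Σx)(Σy) = 14·(-3308) − (147)(-232) = -12208
Denominator: √[(nΣx²−(Σx)²)(nΣy²−(Σy)²)]
  nΣx²−(Σx)² = 14·1973 − 21609 = 6013;  nΣy²−(Σy)² = 14·8164 − 53824 = 60472
  √(6013·60472) = √363618136 = 19068.7738
r = -12208 / 19068.7738 = -0.6402
t = r·√(n−2)/√(1−r²) = -0.6402·√12 / √(1−0.409856) = -2.217718 / 0.768208 = -2.887

-2.887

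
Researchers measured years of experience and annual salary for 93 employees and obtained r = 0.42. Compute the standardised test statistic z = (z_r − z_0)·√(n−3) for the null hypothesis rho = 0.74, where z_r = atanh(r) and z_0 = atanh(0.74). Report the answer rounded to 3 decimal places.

z_r = atanh(0.42) = 0.447692,  z_0 = atanh(0.74) = 0.950479
SE = 1/√(n−3) = 1/√90 = 0.105409
z = (z_r − z_0)/SE = (0.447692 − 0.950479) / 0.105409 = -0.502787 / 0.105409 = -4.770

-4.770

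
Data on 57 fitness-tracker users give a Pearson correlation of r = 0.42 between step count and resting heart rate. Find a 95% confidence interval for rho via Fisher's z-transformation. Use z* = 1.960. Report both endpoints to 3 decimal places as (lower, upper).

Fisher z: z_r = atanh(r) = ½·ln((1+0.42)/(1−0.42)) = 0.447692
SE(z) = 1/√(n−3) = 1/√54 = 0.136083
95% ⇒ z* = 1.960; margin = 1.960·0.136083 = 0.266723
CI on z-scale: (0.180969, 0.714415)
Back-transform: tanh(0.180969) = 0.179019, tanh(0.714415) = 0.613438

(0.179, 0.613)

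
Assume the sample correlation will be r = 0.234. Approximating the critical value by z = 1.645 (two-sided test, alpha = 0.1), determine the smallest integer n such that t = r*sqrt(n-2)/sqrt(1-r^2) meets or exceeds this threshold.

49

Need r·√(n−2)/√(1−r²) ≥ 1.645
√(n−2) ≥ 1.645·√(1−0.054756) / 0.234 = 1.645·0.972237 / 0.234 = 6.8347
n−2 ≥ 46.7131  ⇒  n ≥ 48.7131
Smallest integer n = 49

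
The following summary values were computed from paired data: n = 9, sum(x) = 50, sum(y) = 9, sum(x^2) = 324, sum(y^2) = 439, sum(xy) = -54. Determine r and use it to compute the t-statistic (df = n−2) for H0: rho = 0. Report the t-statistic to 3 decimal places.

Numerator: nΣxy − (Σx)(Σy) = 9·(-54) − (50)(9) = -936
Denominator: √[(nΣx²−(Σx)²)(nΣy²−(Σy)²)]
  nΣx²−(Σx)² = 9·324 − 2500 = 416;  nΣy²−(Σy)² = 9·439 − 81 = 3870
  √(416·3870) = √1609920 = 1268.8262
r = -936 / 1268.8262 = -0.7377
t = r·√(n−2)/√(1−r²) = -0.7377·√7 / √(1−0.544201) = -1.951771 / 0.675129 = -2.891

-2.891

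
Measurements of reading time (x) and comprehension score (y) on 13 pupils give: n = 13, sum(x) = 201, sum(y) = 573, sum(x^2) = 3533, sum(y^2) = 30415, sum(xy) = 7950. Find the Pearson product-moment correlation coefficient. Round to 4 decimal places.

-0.6140

Numerator: nΣxy − (Σx)(Σy) = 13·7950 − (201)(573) = -11823
Denominator: √[(nΣx²−(Σx)²)(nΣy²−(Σy)²)]
  nΣx²−(Σx)² = 13·3533 − 40401 = 5528;  nΣy²−(Σy)² = 13·30415 − 328329 = 67066
  √(5528·67066) = √370740848 = 19254.6319
r = -11823 / 19254.6319 = -0.6140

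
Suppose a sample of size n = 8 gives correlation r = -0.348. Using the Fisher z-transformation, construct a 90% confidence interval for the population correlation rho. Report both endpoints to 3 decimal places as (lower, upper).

z_r = atanh(-0.348) = -0.363166;  SE = 1/√(n−3) = 1/√5 = 0.447214
z-limits: -0.363166 ± 1.645·0.447214 = -0.363166 ± 0.735667 = [-1.098833, 0.372501]
ρ-limits: (tanh -1.098833, tanh 0.372501) = (-0.800, 0.356)

(-0.800, 0.356)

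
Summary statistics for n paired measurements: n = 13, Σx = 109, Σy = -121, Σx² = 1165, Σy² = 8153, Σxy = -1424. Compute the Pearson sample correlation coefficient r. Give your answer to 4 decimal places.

Numerator: nΣxy − (Σx)(Σy) = 13·(-1424) − (109)(-121) = -5323
Denominator: √[(nΣx²−(Σx)²)(nΣy²−(Σy)²)]
  nΣx²−(Σx)² = 13·1165 − 11881 = 3264;  nΣy²−(Σy)² = 13·8153 − 14641 = 91348
  √(3264·91348) = √298159872 = 17267.3064
r = -5323 / 17267.3064 = -0.3083

-0.3083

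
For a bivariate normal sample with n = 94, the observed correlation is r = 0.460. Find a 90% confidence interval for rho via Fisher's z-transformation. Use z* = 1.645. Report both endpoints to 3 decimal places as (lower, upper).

(0.314, 0.585)

Fisher z: z_r = atanh(r) = ½·ln((1+0.460)/(1−0.460)) = 0.497311
SE(z) = 1/√(n−3) = 1/√91 = 0.104828
90% ⇒ z* = 1.645; margin = 1.645·0.104828 = 0.172442
CI on z-scale: (0.324869, 0.669753)
Back-transform: tanh(0.324869) = 0.313903, tanh(0.669753) = 0.584817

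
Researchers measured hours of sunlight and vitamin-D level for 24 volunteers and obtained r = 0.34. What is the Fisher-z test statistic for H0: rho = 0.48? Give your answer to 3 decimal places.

Fisher z: atanh(0.34) = 0.354093, atanh(0.48) = 0.522984
z = (z_r − z_0)·√(n−3) = (0.354093 − 0.522984)·√21 = -0.168891 · 4.582576 = -0.774

-0.774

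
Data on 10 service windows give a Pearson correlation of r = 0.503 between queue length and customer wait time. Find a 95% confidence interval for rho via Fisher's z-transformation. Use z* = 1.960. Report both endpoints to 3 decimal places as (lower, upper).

(-0.185, 0.860)

z_r = atanh(0.503) = 0.553314;  SE = 1/√(n−3) = 1/√7 = 0.377964
z-limits: 0.553314 ± 1.960·0.377964 = 0.553314 ± 0.740809 = [-0.187495, 1.294123]
ρ-limits: (tanh -0.187495, tanh 1.294123) = (-0.185, 0.860)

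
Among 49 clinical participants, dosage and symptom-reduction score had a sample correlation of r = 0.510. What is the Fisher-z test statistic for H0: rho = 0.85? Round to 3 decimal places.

-4.703

z_r = atanh(0.510) = 0.562730,  z_0 = atanh(0.85) = 1.256153
SE = 1/√(n−3) = 1/√46 = 0.147442
z = (z_r − z_0)/SE = (0.562730 − 1.256153) / 0.147442 = -0.693423 / 0.147442 = -4.703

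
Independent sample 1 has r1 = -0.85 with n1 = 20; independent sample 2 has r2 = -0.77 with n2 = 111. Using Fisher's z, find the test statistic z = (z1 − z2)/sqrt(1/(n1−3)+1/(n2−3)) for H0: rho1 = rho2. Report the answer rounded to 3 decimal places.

z1 = atanh(-0.85) = -1.256153,  z2 = atanh(-0.77) = -1.020328
SE = √(1/(n1−3) + 1/(n2−3)) = √(1/17 + 1/108) = √(0.0588235 + 0.0092593) = √0.0680828 = 0.260927
z = (z1 − z2)/SE = (-1.256153 − (-1.020328)) / 0.260927 = -0.235825 / 0.260927 = -0.904

-0.904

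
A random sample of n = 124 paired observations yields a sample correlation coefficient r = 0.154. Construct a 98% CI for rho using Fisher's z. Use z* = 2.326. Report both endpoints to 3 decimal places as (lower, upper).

z_r = atanh(0.154) = 0.155235;  SE = 1/√(n−3) = 1/√121 = 0.090909
z-limits: 0.155235 ± 2.326·0.090909 = 0.155235 ± 0.211454 = [-0.056219, 0.366689]
ρ-limits: (tanh -0.056219, tanh 0.366689) = (-0.056, 0.351)

(-0.056, 0.351)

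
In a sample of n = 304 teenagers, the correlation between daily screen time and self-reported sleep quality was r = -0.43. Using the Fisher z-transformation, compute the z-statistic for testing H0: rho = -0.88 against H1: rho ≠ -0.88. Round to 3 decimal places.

15.890

Fisher z: atanh(-0.43) = -0.459897, atanh(-0.88) = -1.375768
z = (z_r − z_0)·√(n−3) = (-0.459897 − (-1.375768))·√301 = 0.915871 · 17.349352 = 15.890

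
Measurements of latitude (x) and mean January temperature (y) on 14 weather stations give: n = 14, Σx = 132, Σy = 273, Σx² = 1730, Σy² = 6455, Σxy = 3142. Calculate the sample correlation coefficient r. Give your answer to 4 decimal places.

S_xy = nΣxy − ΣxΣy = 14·3142 − 132·273 = 43988 − 36036 = 7952
S_xx = nΣx² − (Σx)² = 14·1730 − 132² = 24220 − 17424 = 6796
S_yy = nΣy² − (Σy)² = 14·6455 − 273² = 90370 − 74529 = 15841
r = S_xy / √(S_xx·S_yy) = 7952 / √(6796·15841) = 7952 / √107655436 = 7952 / 10375.7138 = 0.7664

0.7664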